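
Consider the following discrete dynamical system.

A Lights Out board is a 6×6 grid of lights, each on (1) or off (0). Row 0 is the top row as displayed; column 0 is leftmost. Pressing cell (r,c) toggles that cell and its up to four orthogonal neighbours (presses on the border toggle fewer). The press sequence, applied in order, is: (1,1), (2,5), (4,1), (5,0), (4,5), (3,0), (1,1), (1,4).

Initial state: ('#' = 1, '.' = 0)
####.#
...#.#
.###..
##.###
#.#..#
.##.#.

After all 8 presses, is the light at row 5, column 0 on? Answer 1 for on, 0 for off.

1

0) ####.#
...#.#
.###..
##.###
#.#..#
.##.#.
1) #.##.#
####.#
..##..
##.###
#.#..#
.##.#.
2) #.##.#
####..
..####
##.##.
#.#..#
.##.#.
3) #.##.#
####..
..####
#..##.
.#...#
..#.#.
4) #.##.#
####..
..####
#..##.
##...#
###.#.
5) #.##.#
####..
..####
#..###
##..#.
###.##
6) #.##.#
####..
#.####
.#.###
.#..#.
###.##
7) ####.#
...#..
######
.#.###
.#..#.
###.##
8) ######
....##
####.#
.#.###
.#..#.
###.##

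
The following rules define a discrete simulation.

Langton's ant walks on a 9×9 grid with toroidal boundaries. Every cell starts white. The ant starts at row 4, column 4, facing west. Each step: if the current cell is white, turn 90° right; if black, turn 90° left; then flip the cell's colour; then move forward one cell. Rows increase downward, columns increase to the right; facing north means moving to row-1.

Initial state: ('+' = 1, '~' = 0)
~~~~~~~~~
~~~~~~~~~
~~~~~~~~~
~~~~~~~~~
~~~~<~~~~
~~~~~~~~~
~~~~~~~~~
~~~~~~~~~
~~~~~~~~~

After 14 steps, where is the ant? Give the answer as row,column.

0) ~~~~~~~~~
~~~~~~~~~
~~~~~~~~~
~~~~~~~~~
~~~~<~~~~
~~~~~~~~~
~~~~~~~~~
~~~~~~~~~
~~~~~~~~~
1) ~~~~~~~~~
~~~~~~~~~
~~~~~~~~~
~~~~^~~~~
~~~~+~~~~
~~~~~~~~~
~~~~~~~~~
~~~~~~~~~
~~~~~~~~~
2) ~~~~~~~~~
~~~~~~~~~
~~~~~~~~~
~~~~+>~~~
~~~~+~~~~
~~~~~~~~~
~~~~~~~~~
~~~~~~~~~
~~~~~~~~~
3) ~~~~~~~~~
~~~~~~~~~
~~~~~~~~~
~~~~++~~~
~~~~+v~~~
~~~~~~~~~
~~~~~~~~~
~~~~~~~~~
~~~~~~~~~
4) ~~~~~~~~~
~~~~~~~~~
~~~~~~~~~
~~~~++~~~
~~~~<+~~~
~~~~~~~~~
~~~~~~~~~
~~~~~~~~~
~~~~~~~~~
5) ~~~~~~~~~
~~~~~~~~~
~~~~~~~~~
~~~~++~~~
~~~~~+~~~
~~~~v~~~~
~~~~~~~~~
~~~~~~~~~
~~~~~~~~~
6) ~~~~~~~~~
~~~~~~~~~
~~~~~~~~~
~~~~++~~~
~~~~~+~~~
~~~<+~~~~
~~~~~~~~~
~~~~~~~~~
~~~~~~~~~
7) ~~~~~~~~~
~~~~~~~~~
~~~~~~~~~
~~~~++~~~
~~~^~+~~~
~~~++~~~~
~~~~~~~~~
~~~~~~~~~
~~~~~~~~~
8) ~~~~~~~~~
~~~~~~~~~
~~~~~~~~~
~~~~++~~~
~~~+>+~~~
~~~++~~~~
~~~~~~~~~
~~~~~~~~~
~~~~~~~~~
9) ~~~~~~~~~
~~~~~~~~~
~~~~~~~~~
~~~~++~~~
~~~+++~~~
~~~+v~~~~
~~~~~~~~~
~~~~~~~~~
~~~~~~~~~
10) ~~~~~~~~~
~~~~~~~~~
~~~~~~~~~
~~~~++~~~
~~~+++~~~
~~~+~>~~~
~~~~~~~~~
~~~~~~~~~
~~~~~~~~~
11) ~~~~~~~~~
~~~~~~~~~
~~~~~~~~~
~~~~++~~~
~~~+++~~~
~~~+~+~~~
~~~~~v~~~
~~~~~~~~~
~~~~~~~~~
12) ~~~~~~~~~
~~~~~~~~~
~~~~~~~~~
~~~~++~~~
~~~+++~~~
~~~+~+~~~
~~~~<+~~~
~~~~~~~~~
~~~~~~~~~
13) ~~~~~~~~~
~~~~~~~~~
~~~~~~~~~
~~~~++~~~
~~~+++~~~
~~~+^+~~~
~~~~++~~~
~~~~~~~~~
~~~~~~~~~
14) ~~~~~~~~~
~~~~~~~~~
~~~~~~~~~
~~~~++~~~
~~~+++~~~
~~~++>~~~
~~~~++~~~
~~~~~~~~~
~~~~~~~~~

5,5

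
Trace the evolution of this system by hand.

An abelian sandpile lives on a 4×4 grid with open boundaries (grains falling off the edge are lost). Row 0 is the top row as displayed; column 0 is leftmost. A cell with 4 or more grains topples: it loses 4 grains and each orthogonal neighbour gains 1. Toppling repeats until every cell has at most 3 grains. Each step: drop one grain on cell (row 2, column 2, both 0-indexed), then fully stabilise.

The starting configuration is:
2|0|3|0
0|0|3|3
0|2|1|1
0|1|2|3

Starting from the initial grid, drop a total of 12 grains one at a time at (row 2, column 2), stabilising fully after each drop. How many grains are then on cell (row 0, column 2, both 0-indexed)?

step 0: 2|0|3|0
0|0|3|3
0|2|1|1
0|1|2|3
step 1: 2|0|3|0
0|0|3|3
0|2|2|1
0|1|2|3
step 2: 2|0|3|0
0|0|3|3
0|2|3|1
0|1|2|3
step 3: 2|1|0|2
0|1|2|0
0|3|1|3
0|1|3|3
step 4: 2|1|0|2
0|1|2|0
0|3|2|3
0|1|3|3
step 5: 2|1|0|2
0|1|2|0
0|3|3|3
0|1|3|3
step 6: 2|1|0|2
0|2|3|1
1|0|3|1
0|3|1|1
step 7: 2|1|1|2
0|3|0|2
1|1|1|2
0|3|2|1
step 8: 2|1|1|2
0|3|0|2
1|1|2|2
0|3|2|1
step 9: 2|1|1|2
0|3|0|2
1|1|3|2
0|3|2|1
step 10: 2|1|1|2
0|3|1|2
1|2|0|3
0|3|3|1
step 11: 2|1|1|2
0|3|1|2
1|2|1|3
0|3|3|1
step 12: 2|1|1|2
0|3|1|2
1|2|2|3
0|3|3|1

1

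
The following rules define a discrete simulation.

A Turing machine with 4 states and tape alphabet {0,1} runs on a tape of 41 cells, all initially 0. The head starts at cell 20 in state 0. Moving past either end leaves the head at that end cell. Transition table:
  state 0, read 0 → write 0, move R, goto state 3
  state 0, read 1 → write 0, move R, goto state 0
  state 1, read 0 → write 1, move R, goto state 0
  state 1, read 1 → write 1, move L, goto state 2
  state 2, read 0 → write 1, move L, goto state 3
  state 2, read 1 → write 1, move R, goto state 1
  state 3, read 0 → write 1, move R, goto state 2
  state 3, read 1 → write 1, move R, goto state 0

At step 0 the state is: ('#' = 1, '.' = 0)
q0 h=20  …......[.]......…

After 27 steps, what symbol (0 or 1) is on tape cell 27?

1

k=0  q0 h=20  …......[.]......…
k=1  q3 h=21  …......[.]......…
k=2  q2 h=22  ….....#[.]......…
k=3  q3 h=21  …......[#]#.....…
k=4  q0 h=22  ….....#[#]......…
k=5  q0 h=23  …....#.[.]......…
k=6  q3 h=24  …...#..[.]......…
k=7  q2 h=25  …..#..#[.]......…
k=8  q3 h=24  …...#..[#]#.....…
k=9  q0 h=25  …..#..#[#]......…
k=10  q0 h=26  ….#..#.[.]......…
k=11  q3 h=27  …#..#..[.]......…
k=12  q2 h=28  …..#..#[.]......…
k=13  q3 h=27  …#..#..[#]#.....…
k=14  q0 h=28  …..#..#[#]......…
k=15  q0 h=29  ….#..#.[.]......…
k=16  q3 h=30  …#..#..[.]......…
k=17  q2 h=31  …..#..#[.]......…
k=18  q3 h=30  …#..#..[#]#.....…
k=19  q0 h=31  …..#..#[#]......…
k=20  q0 h=32  ….#..#.[.]......…
k=21  q3 h=33  …#..#..[.]......…
k=22  q2 h=34  …..#..#[.]......|
k=23  q3 h=33  …#..#..[#]#.....…
k=24  q0 h=34  …..#..#[#]......|
k=25  q0 h=35  ….#..#.[.].....|
k=26  q3 h=36  …#..#..[.]....|
k=27  q2 h=37  …..#..#[.]...|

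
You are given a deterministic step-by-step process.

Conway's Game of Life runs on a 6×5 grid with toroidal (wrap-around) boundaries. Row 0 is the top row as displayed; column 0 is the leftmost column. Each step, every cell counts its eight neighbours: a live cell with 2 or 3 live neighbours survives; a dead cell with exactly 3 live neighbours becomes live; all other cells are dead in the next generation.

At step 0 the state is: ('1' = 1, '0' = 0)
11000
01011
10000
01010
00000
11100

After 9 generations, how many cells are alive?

k=0  11000
01011
10000
01010
00000
11100
k=1  00010
01101
11010
00000
10000
10100
k=2  10011
01001
11011
11001
01000
01001
k=3  01110
01000
00010
00010
01101
01111
k=4  00001
01010
00100
00011
01001
00001
k=5  10011
00110
00101
10111
00001
00011
k=6  10000
11100
10000
11100
00100
00000
k=7  10000
10001
00001
10100
00100
00000
k=8  10001
10001
01011
01010
01000
00000
k=9  10001
01000
01010
01011
00100
10000

10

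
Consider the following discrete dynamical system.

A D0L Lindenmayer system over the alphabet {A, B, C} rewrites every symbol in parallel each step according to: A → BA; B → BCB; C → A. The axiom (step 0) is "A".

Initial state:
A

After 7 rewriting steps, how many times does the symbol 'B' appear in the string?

200

k=0  A
k=1  BA
k=2  BCBBA
k=3  BCBABCBBCBBA
k=4  BCBABCBBABCBABCBBCBABCBBCBBA
k=5  BCBABCBBABCBABCBBCBBABCBABCBBABCBABCBBCBABCBBABCBABCBBCBABCBBCBBA
k=6  BCBABCBBABCBABCBBCBBABCBABCBBABCBABCBBCBABCBBCBBABCBABCBBA…BABCBABCBBCBBABCBABCBBABCBABCBBCBABCBBABCBABCBBCBABCBBCBBA  (len 151)
k=7  BCBABCBBABCBABCBBCBBABCBABCBBABCBABCBBCBABCBBCBBABCBABCBBA…BABCBABCBBCBBABCBABCBBABCBABCBBCBABCBBABCBABCBBCBABCBBCBBA  (len 351)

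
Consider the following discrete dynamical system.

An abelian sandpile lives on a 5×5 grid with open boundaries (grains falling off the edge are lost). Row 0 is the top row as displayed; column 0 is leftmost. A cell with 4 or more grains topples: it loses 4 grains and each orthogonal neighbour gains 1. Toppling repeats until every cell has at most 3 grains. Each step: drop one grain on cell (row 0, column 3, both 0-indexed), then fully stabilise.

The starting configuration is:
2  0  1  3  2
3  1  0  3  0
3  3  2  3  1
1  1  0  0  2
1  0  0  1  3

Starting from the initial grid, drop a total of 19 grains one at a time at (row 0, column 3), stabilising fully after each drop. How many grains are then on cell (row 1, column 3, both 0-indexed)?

3

k=0  2  0  1  3  2
3  1  0  3  0
3  3  2  3  1
1  1  0  0  2
1  0  0  1  3
k=1  2  0  2  1  3
3  1  1  1  1
3  3  3  0  2
1  1  0  1  2
1  0  0  1  3
k=2  2  0  2  2  3
3  1  1  1  1
3  3  3  0  2
1  1  0  1  2
1  0  0  1  3
k=3  2  0  2  3  3
3  1  1  1  1
3  3  3  0  2
1  1  0  1  2
1  0  0  1  3
k=4  2  0  3  1  0
3  1  1  2  2
3  3  3  0  2
1  1  0  1  2
1  0  0  1  3
k=5  2  0  3  2  0
3  1  1  2  2
3  3  3  0  2
1  1  0  1  2
1  0  0  1  3
k=6  2  0  3  3  0
3  1  1  2  2
3  3  3  0  2
1  1  0  1  2
1  0  0  1  3
k=7  2  1  0  1  1
3  1  2  3  2
3  3  3  0  2
1  1  0  1  2
1  0  0  1  3
k=8  2  1  0  2  1
3  1  2  3  2
3  3  3  0  2
1  1  0  1  2
1  0  0  1  3
k=9  2  1  0  3  1
3  1  2  3  2
3  3  3  0  2
1  1  0  1  2
1  0  0  1  3
k=10  2  1  1  1  2
3  1  3  0  3
3  3  3  1  2
1  1  0  1  2
1  0  0  1  3
k=11  2  1  1  2  2
3  1  3  0  3
3  3  3  1  2
1  1  0  1  2
1  0  0  1  3
k=12  2  1  1  3  2
3  1  3  0  3
3  3  3  1  2
1  1  0  1  2
1  0  0  1  3
k=13  2  1  2  0  3
3  1  3  1  3
3  3  3  1  2
1  1  0  1  2
1  0  0  1  3
k=14  2  1  2  1  3
3  1  3  1  3
3  3  3  1  2
1  1  0  1  2
1  0  0  1  3
k=15  2  1  2  2  3
3  1  3  1  3
3  3  3  1  2
1  1  0  1  2
1  0  0  1  3
k=16  2  1  2  3  3
3  1  3  1  3
3  3  3  1  2
1  1  0  1  2
1  0  0  1  3
k=17  2  1  3  1  1
3  1  3  3  0
3  3  3  1  3
1  1  0  1  2
1  0  0  1  3
k=18  2  1  3  2  1
3  1  3  3  0
3  3  3  1  3
1  1  0  1  2
1  0  0  1  3
k=19  2  1  3  3  1
3  1  3  3  0
3  3  3  1  3
1  1  0  1  2
1  0  0  1  3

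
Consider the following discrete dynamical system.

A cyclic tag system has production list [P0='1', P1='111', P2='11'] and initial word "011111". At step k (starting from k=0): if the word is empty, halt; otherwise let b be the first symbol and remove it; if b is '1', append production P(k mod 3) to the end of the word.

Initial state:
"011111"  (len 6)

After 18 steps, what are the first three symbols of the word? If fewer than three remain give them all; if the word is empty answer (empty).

k=0  "011111"  (len 6)
k=1  "11111"  (len 5)
k=2  "1111111"  (len 7)
k=3  "11111111"  (len 8)
k=4  "11111111"  (len 8)
k=5  "1111111111"  (len 10)
k=6  "11111111111"  (len 11)
k=7  "11111111111"  (len 11)
k=8  "1111111111111"  (len 13)
k=9  "11111111111111"  (len 14)
k=10  "11111111111111"  (len 14)
k=11  "1111111111111111"  (len 16)
k=12  "11111111111111111"  (len 17)
k=13  "11111111111111111"  (len 17)
k=14  "1111111111111111111"  (len 19)
k=15  "11111111111111111111"  (len 20)
k=16  "11111111111111111111"  (len 20)
k=17  "1111111111111111111111"  (len 22)
k=18  "11111111111111111111111"  (len 23)

111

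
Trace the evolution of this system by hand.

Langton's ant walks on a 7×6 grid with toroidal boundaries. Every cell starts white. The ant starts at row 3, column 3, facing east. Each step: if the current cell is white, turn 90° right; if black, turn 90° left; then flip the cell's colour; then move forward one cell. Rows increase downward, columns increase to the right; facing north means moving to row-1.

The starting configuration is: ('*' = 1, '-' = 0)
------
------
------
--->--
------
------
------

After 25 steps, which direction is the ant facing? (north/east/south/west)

south

gen 0: ------
------
------
--->--
------
------
------
gen 1: ------
------
------
---*--
---v--
------
------
gen 2: ------
------
------
---*--
--<*--
------
------
gen 3: ------
------
------
--^*--
--**--
------
------
gen 4: ------
------
------
--*>--
--**--
------
------
gen 5: ------
------
---^--
--*---
--**--
------
------
gen 6: ------
------
---*>-
--*---
--**--
------
------
gen 7: ------
------
---**-
--*-v-
--**--
------
------
gen 8: ------
------
---**-
--*<*-
--**--
------
------
gen 9: ------
------
---^*-
--***-
--**--
------
------
gen 10: ------
------
--<-*-
--***-
--**--
------
------
gen 11: ------
--^---
--*-*-
--***-
--**--
------
------
gen 12: ------
--*>--
--*-*-
--***-
--**--
------
------
gen 13: ------
--**--
--*v*-
--***-
--**--
------
------
gen 14: ------
--**--
--<**-
--***-
--**--
------
------
gen 15: ------
--**--
---**-
--v**-
--**--
------
------
gen 16: ------
--**--
---**-
--->*-
--**--
------
------
gen 17: ------
--**--
---^*-
----*-
--**--
------
------
gen 18: ------
--**--
--<-*-
----*-
--**--
------
------
gen 19: ------
--^*--
--*-*-
----*-
--**--
------
------
gen 20: ------
-<-*--
--*-*-
----*-
--**--
------
------
gen 21: -^----
-*-*--
--*-*-
----*-
--**--
------
------
gen 22: -*>---
-*-*--
--*-*-
----*-
--**--
------
------
gen 23: -**---
-*v*--
--*-*-
----*-
--**--
------
------
gen 24: -**---
-<**--
--*-*-
----*-
--**--
------
------
gen 25: -**---
--**--
-v*-*-
----*-
--**--
------
------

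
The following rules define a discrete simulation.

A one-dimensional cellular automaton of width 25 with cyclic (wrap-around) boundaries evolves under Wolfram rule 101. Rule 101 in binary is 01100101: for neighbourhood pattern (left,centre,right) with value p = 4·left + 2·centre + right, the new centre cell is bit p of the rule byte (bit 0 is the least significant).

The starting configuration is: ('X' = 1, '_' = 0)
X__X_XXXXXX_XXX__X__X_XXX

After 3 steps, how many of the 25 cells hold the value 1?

[0] X__X_XXXXXX_XXX__X__X_XXX
[1] X__XX_____XX__X__X__XX___
[2] X___X_XXX__X__X__X___X_X_
[3] X_X_XX__X__X__X__X_X_XXXX

13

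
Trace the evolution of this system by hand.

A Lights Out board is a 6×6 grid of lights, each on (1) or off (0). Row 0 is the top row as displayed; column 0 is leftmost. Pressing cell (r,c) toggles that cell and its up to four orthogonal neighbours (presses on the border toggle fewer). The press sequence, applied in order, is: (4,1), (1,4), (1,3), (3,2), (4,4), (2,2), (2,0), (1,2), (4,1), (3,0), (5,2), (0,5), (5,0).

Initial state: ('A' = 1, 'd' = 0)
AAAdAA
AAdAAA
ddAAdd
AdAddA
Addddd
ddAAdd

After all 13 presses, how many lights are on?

gen 0: AAAdAA
AAdAAA
ddAAdd
AdAddA
Addddd
ddAAdd
gen 1: AAAdAA
AAdAAA
ddAAdd
AAAddA
dAAddd
dAAAdd
gen 2: AAAddA
AAdddd
ddAAAd
AAAddA
dAAddd
dAAAdd
gen 3: AAAAdA
AAAAAd
ddAdAd
AAAddA
dAAddd
dAAAdd
gen 4: AAAAdA
AAAAAd
ddddAd
AddAdA
dAdddd
dAAAdd
gen 5: AAAAdA
AAAAAd
ddddAd
AddAAA
dAdAAA
dAAAAd
gen 6: AAAAdA
AAdAAd
dAAAAd
AdAAAA
dAdAAA
dAAAAd
gen 7: AAAAdA
dAdAAd
AdAAAd
ddAAAA
dAdAAA
dAAAAd
gen 8: AAdAdA
ddAdAd
AddAAd
ddAAAA
dAdAAA
dAAAAd
gen 9: AAdAdA
ddAdAd
AddAAd
dAAAAA
AdAAAA
ddAAAd
gen 10: AAdAdA
ddAdAd
dddAAd
AdAAAA
ddAAAA
ddAAAd
gen 11: AAdAdA
ddAdAd
dddAAd
AdAAAA
dddAAA
dAddAd
gen 12: AAdAAd
ddAdAA
dddAAd
AdAAAA
dddAAA
dAddAd
gen 13: AAdAAd
ddAdAA
dddAAd
AdAAAA
AddAAA
AdddAd

20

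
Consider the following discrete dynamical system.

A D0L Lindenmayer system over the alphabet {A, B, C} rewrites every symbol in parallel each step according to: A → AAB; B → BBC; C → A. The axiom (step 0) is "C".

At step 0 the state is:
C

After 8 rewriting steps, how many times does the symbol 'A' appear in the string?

gen 0: C
gen 1: A
gen 2: AAB
gen 3: AABAABBBC
gen 4: AABAABBBCAABAABBBCBBCBBCA
gen 5: AABAABBBCAABAABBBCBBCBBCAAABAABBBCAABAABBBCBBCBBCABBCBBCABBCBBCAAAB
gen 6: AABAABBBCAABAABBBCBBCBBCAAABAABBBCAABAABBBCBBCBBCABBCBBCAB…CBBCABBCBBCAAABBBCBBCABBCBBCAAABBBCBBCABBCBBCAAABAABAABBBC  (len 177)
gen 7: AABAABBBCAABAABBBCBBCBBCAAABAABBBCAABAABBBCBBCBBCABBCBBCAB…BBCAAABBBCBBCABBCBBCAAABAABAABBBCAABAABBBCAABAABBBCBBCBBCA  (len 465)
gen 8: AABAABBBCAABAABBBCBBCBBCAAABAABBBCAABAABBBCBBCBBCABBCBBCAB…AABAABBBCBBCBBCAAABAABBBCAABAABBBCBBCBBCABBCBBCABBCBBCAAAB  (len 1219)

378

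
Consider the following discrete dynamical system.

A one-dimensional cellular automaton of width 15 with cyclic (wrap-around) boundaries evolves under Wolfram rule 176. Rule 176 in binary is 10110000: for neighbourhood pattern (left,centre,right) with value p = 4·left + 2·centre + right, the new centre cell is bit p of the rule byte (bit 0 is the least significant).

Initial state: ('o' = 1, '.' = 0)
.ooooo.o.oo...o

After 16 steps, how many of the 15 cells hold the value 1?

step 0: .ooooo.o.oo...o
step 1: o.ooo.o.o..o...
step 2: .o.o.o.o.o..o..
step 3: ..o.o.o.o.o..o.
step 4: ...o.o.o.o.o..o
step 5: o...o.o.o.o.o..
step 6: .o...o.o.o.o.o.
step 7: ..o...o.o.o.o.o
step 8: o..o...o.o.o.o.
step 9: .o..o...o.o.o.o
step 10: o.o..o...o.o.o.
step 11: .o.o..o...o.o.o
step 12: o.o.o..o...o.o.
step 13: .o.o.o..o...o.o
step 14: o.o.o.o..o...o.
step 15: .o.o.o.o..o...o
step 16: o.o.o.o.o..o...

6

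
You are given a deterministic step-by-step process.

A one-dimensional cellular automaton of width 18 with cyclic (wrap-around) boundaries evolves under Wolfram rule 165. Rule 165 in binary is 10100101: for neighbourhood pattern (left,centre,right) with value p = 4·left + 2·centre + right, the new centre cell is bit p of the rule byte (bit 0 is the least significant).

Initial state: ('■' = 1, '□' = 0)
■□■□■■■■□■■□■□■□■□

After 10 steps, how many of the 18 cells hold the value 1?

10

t=0: ■□■□■■■■□■■□■□■□■□
t=1: ■■■■□■■□■□□■■■■■■■
t=2: ■■■□■□□■■□□□■■■■■■
t=3: ■■□■■□□□□□■□□■■■■■
t=4: ■□■□□□■■■□■□□□■■■■
t=5: □■■□■□□■□■■□■□□■■■
t=6: ■□□■■□□■■□□■■□□□■□
t=7: ■□□□□□□□□□□□□□■□■■
t=8: □□■■■■■■■■■■■□■■□■
t=9: □□□■■■■■■■■■□■□□■■
t=10: □■□□■■■■■■■□■■□□□□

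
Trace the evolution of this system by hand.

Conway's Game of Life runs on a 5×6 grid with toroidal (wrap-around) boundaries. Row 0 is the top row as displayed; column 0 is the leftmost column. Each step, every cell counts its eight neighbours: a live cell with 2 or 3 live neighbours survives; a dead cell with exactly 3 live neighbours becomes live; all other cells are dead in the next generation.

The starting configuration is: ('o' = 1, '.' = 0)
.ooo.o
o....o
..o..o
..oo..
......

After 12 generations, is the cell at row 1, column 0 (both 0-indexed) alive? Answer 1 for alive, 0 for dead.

1

k=0  .ooo.o
o....o
..o..o
..oo..
......
k=1  .oo.oo
...o.o
oooooo
..oo..
.o..o.
k=2  .oo..o
......
oo...o
......
oo..oo
k=3  .oo.oo
..o..o
o.....
....o.
.oo.oo
k=4  ......
..oooo
.....o
oo.oo.
.oo...
k=5  .o..o.
...ooo
.o....
oo.ooo
oooo..
k=6  .o....
o.oooo
.o....
...ooo
......
k=7  oooooo
o.oooo
.o....
....o.
....o.
k=8  ......
......
ooo...
......
ooo...
k=9  .o....
.o....
.o....
......
.o....
k=10  ooo...
ooo...
......
......
......
k=11  o.o...
o.o...
.o....
......
.o....
k=12  o.o...
o.o...
.o....
......
.o....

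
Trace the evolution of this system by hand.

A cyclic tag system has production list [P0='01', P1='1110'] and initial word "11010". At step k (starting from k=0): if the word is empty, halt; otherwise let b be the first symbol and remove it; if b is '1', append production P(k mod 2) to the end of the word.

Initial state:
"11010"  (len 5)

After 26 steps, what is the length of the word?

step 0: "11010"  (len 5)
step 1: "101001"  (len 6)
step 2: "010011110"  (len 9)
step 3: "10011110"  (len 8)
step 4: "00111101110"  (len 11)
step 5: "0111101110"  (len 10)
step 6: "111101110"  (len 9)
step 7: "1110111001"  (len 10)
step 8: "1101110011110"  (len 13)
step 9: "10111001111001"  (len 14)
step 10: "01110011110011110"  (len 17)
step 11: "1110011110011110"  (len 16)
step 12: "1100111100111101110"  (len 19)
step 13: "10011110011110111001"  (len 20)
step 14: "00111100111101110011110"  (len 23)
step 15: "0111100111101110011110"  (len 22)
step 16: "111100111101110011110"  (len 21)
step 17: "1110011110111001111001"  (len 22)
step 18: "1100111101110011110011110"  (len 25)
step 19: "10011110111001111001111001"  (len 26)
step 20: "00111101110011110011110011110"  (len 29)
step 21: "0111101110011110011110011110"  (len 28)
step 22: "111101110011110011110011110"  (len 27)
step 23: "1110111001111001111001111001"  (len 28)
step 24: "1101110011110011110011110011110"  (len 31)
step 25: "10111001111001111001111001111001"  (len 32)
step 26: "01110011110011110011110011110011110"  (len 35)

35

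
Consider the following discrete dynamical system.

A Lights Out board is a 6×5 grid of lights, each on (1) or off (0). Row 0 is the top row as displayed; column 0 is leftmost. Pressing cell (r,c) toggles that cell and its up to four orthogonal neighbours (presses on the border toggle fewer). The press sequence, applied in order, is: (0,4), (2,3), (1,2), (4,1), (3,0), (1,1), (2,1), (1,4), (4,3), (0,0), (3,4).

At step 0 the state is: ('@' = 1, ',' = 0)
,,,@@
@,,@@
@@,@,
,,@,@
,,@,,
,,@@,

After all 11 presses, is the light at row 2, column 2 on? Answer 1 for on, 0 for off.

[0] ,,,@@
@,,@@
@@,@,
,,@,@
,,@,,
,,@@,
[1] ,,,,,
@,,@,
@@,@,
,,@,@
,,@,,
,,@@,
[2] ,,,,,
@,,,,
@@@,@
,,@@@
,,@,,
,,@@,
[3] ,,@,,
@@@@,
@@,,@
,,@@@
,,@,,
,,@@,
[4] ,,@,,
@@@@,
@@,,@
,@@@@
@@,,,
,@@@,
[5] ,,@,,
@@@@,
,@,,@
@,@@@
,@,,,
,@@@,
[6] ,@@,,
,,,@,
,,,,@
@,@@@
,@,,,
,@@@,
[7] ,@@,,
,@,@,
@@@,@
@@@@@
,@,,,
,@@@,
[8] ,@@,@
,@,,@
@@@,,
@@@@@
,@,,,
,@@@,
[9] ,@@,@
,@,,@
@@@,,
@@@,@
,@@@@
,@@,,
[10] @,@,@
@@,,@
@@@,,
@@@,@
,@@@@
,@@,,
[11] @,@,@
@@,,@
@@@,@
@@@@,
,@@@,
,@@,,

1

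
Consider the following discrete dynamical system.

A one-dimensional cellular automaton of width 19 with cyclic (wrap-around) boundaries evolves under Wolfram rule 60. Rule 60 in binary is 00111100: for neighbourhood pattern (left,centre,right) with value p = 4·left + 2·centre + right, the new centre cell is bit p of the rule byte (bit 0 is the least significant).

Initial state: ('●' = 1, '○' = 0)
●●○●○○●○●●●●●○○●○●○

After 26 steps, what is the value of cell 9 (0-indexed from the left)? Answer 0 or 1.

0

k=0  ●●○●○○●○●●●●●○○●○●○
k=1  ●○●●●○●●●○○○○●○●●●●
k=2  ○●●○○●●○○●○○○●●●○○○
k=3  ○●○●○●○●○●●○○●○○●○○
k=4  ○●●●●●●●●●○●○●●○●●○
k=5  ○●○○○○○○○○●●●●○●●○●
k=6  ●●●○○○○○○○●○○○●●○●●
k=7  ○○○●○○○○○○●●○○●○●●○
k=8  ○○○●●○○○○○●○●○●●●○●
k=9  ●○○●○●○○○○●●●●●○○●●
k=10  ○●○●●●●○○○●○○○○●○●○
k=11  ○●●●○○○●○○●●○○○●●●●
k=12  ●●○○●○○●●○●○●○○●○○○
k=13  ●○●○●●○●○●●●●●○●●○○
k=14  ●●●●●○●●●●○○○○●●○●○
k=15  ●○○○○●●○○○●○○○●○●●●
k=16  ○●○○○●○●○○●●○○●●●○○
k=17  ○●●○○●●●●○●○●○●○○●○
k=18  ○●○●○●○○○●●●●●●●○●●
k=19  ●●●●●●●○○●○○○○○○●●○
k=20  ●○○○○○○●○●●○○○○○●○●
k=21  ○●○○○○○●●●○●○○○○●●●
k=22  ●●●○○○○●○○●●●○○○●○○
k=23  ●○○●○○○●●○●○○●○○●●○
k=24  ●●○●●○○●○●●●○●●○●○●
k=25  ○○●●○●○●●●○○●●○●●●●
k=26  ●○●○●●●●○○●○●○●●○○○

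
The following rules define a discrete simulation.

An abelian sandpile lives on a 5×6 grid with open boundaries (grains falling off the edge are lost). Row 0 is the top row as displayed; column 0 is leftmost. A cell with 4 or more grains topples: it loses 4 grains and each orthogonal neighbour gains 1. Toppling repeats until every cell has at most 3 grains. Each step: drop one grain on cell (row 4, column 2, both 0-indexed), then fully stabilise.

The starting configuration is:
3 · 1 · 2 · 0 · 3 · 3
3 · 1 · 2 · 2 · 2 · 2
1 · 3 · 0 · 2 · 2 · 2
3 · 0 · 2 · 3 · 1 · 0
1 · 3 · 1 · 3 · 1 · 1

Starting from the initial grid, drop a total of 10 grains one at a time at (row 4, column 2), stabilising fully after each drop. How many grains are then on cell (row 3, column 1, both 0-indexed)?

2

[0] 3 · 1 · 2 · 0 · 3 · 3
3 · 1 · 2 · 2 · 2 · 2
1 · 3 · 0 · 2 · 2 · 2
3 · 0 · 2 · 3 · 1 · 0
1 · 3 · 1 · 3 · 1 · 1
[1] 3 · 1 · 2 · 0 · 3 · 3
3 · 1 · 2 · 2 · 2 · 2
1 · 3 · 0 · 2 · 2 · 2
3 · 0 · 2 · 3 · 1 · 0
1 · 3 · 2 · 3 · 1 · 1
[2] 3 · 1 · 2 · 0 · 3 · 3
3 · 1 · 2 · 2 · 2 · 2
1 · 3 · 0 · 2 · 2 · 2
3 · 0 · 2 · 3 · 1 · 0
1 · 3 · 3 · 3 · 1 · 1
[3] 3 · 1 · 2 · 0 · 3 · 3
3 · 1 · 2 · 2 · 2 · 2
1 · 3 · 1 · 3 · 2 · 2
3 · 2 · 0 · 1 · 2 · 0
2 · 0 · 3 · 1 · 2 · 1
[4] 3 · 1 · 2 · 0 · 3 · 3
3 · 1 · 2 · 2 · 2 · 2
1 · 3 · 1 · 3 · 2 · 2
3 · 2 · 1 · 1 · 2 · 0
2 · 1 · 0 · 2 · 2 · 1
[5] 3 · 1 · 2 · 0 · 3 · 3
3 · 1 · 2 · 2 · 2 · 2
1 · 3 · 1 · 3 · 2 · 2
3 · 2 · 1 · 1 · 2 · 0
2 · 1 · 1 · 2 · 2 · 1
[6] 3 · 1 · 2 · 0 · 3 · 3
3 · 1 · 2 · 2 · 2 · 2
1 · 3 · 1 · 3 · 2 · 2
3 · 2 · 1 · 1 · 2 · 0
2 · 1 · 2 · 2 · 2 · 1
[7] 3 · 1 · 2 · 0 · 3 · 3
3 · 1 · 2 · 2 · 2 · 2
1 · 3 · 1 · 3 · 2 · 2
3 · 2 · 1 · 1 · 2 · 0
2 · 1 · 3 · 2 · 2 · 1
[8] 3 · 1 · 2 · 0 · 3 · 3
3 · 1 · 2 · 2 · 2 · 2
1 · 3 · 1 · 3 · 2 · 2
3 · 2 · 2 · 1 · 2 · 0
2 · 2 · 0 · 3 · 2 · 1
[9] 3 · 1 · 2 · 0 · 3 · 3
3 · 1 · 2 · 2 · 2 · 2
1 · 3 · 1 · 3 · 2 · 2
3 · 2 · 2 · 1 · 2 · 0
2 · 2 · 1 · 3 · 2 · 1
[10] 3 · 1 · 2 · 0 · 3 · 3
3 · 1 · 2 · 2 · 2 · 2
1 · 3 · 1 · 3 · 2 · 2
3 · 2 · 2 · 1 · 2 · 0
2 · 2 · 2 · 3 · 2 · 1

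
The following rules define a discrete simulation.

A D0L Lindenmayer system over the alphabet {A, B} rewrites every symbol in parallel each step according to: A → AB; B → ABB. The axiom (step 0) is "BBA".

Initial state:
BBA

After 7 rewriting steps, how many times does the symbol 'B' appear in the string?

0) BBA
1) ABBABBAB
2) ABABBABBABABBABBABABB
3) ABABBABABBABBABABBABBABABBABABBABBABABBABBABABBABABBABB
4) ABABBABABBABBABABBABABBABBABABBABBABABBABABBABBABABBABBABA…ABBABABBABABBABBABABBABBABABBABABBABBABABBABABBABBABABBABB  (len 144)
5) ABABBABABBABBABABBABABBABBABABBABBABABBABABBABBABABBABABBA…ABBABABBABABBABBABABBABABBABBABABBABBABABBABABBABBABABBABB  (len 377)
6) ABABBABABBABBABABBABABBABBABABBABBABABBABABBABBABABBABABBA…ABBABABBABABBABBABABBABABBABBABABBABBABABBABABBABBABABBABB  (len 987)
7) ABABBABABBABBABABBABABBABBABABBABBABABBABABBABBABABBABABBA…ABBABABBABABBABBABABBABABBABBABABBABBABABBABABBABBABABBABB  (len 2584)

1597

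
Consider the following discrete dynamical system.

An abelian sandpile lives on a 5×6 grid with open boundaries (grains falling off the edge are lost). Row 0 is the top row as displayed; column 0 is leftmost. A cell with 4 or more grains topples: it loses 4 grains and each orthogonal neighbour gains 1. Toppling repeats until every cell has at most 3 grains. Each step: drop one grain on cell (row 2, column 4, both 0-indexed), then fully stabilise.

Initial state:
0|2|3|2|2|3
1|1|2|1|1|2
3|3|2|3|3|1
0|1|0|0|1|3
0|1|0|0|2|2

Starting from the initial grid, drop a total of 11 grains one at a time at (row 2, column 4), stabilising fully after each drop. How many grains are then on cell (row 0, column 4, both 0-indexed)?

0) 0|2|3|2|2|3
1|1|2|1|1|2
3|3|2|3|3|1
0|1|0|0|1|3
0|1|0|0|2|2
1) 0|2|3|2|2|3
1|1|2|2|2|2
3|3|3|0|1|2
0|1|0|1|2|3
0|1|0|0|2|2
2) 0|2|3|2|2|3
1|1|2|2|2|2
3|3|3|0|2|2
0|1|0|1|2|3
0|1|0|0|2|2
3) 0|2|3|2|2|3
1|1|2|2|2|2
3|3|3|0|3|2
0|1|0|1|2|3
0|1|0|0|2|2
4) 0|2|3|2|2|3
1|1|2|2|3|2
3|3|3|1|0|3
0|1|0|1|3|3
0|1|0|0|2|2
5) 0|2|3|2|2|3
1|1|2|2|3|2
3|3|3|1|1|3
0|1|0|1|3|3
0|1|0|0|2|2
6) 0|2|3|2|2|3
1|1|2|2|3|2
3|3|3|1|2|3
0|1|0|1|3|3
0|1|0|0|2|2
7) 0|2|3|2|2|3
1|1|2|2|3|2
3|3|3|1|3|3
0|1|0|1|3|3
0|1|0|0|2|2
8) 0|2|3|3|0|1
1|1|2|3|2|1
3|3|3|2|3|2
0|1|0|2|1|1
0|1|0|0|3|3
9) 0|2|3|3|0|1
1|1|2|3|3|1
3|3|3|3|0|3
0|1|0|2|2|1
0|1|0|0|3|3
10) 0|2|3|3|0|1
1|1|2|3|3|1
3|3|3|3|1|3
0|1|0|2|2|1
0|1|0|0|3|3
11) 0|2|3|3|0|1
1|1|2|3|3|1
3|3|3|3|2|3
0|1|0|2|2|1
0|1|0|0|3|3

0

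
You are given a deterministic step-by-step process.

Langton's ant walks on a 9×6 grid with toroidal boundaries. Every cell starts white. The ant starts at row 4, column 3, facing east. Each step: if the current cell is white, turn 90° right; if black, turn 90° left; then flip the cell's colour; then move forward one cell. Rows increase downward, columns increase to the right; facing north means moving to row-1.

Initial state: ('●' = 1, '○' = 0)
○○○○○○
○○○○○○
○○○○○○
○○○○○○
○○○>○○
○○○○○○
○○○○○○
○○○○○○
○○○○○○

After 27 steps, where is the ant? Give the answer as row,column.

2,0

k=0  ○○○○○○
○○○○○○
○○○○○○
○○○○○○
○○○>○○
○○○○○○
○○○○○○
○○○○○○
○○○○○○
k=1  ○○○○○○
○○○○○○
○○○○○○
○○○○○○
○○○●○○
○○○v○○
○○○○○○
○○○○○○
○○○○○○
k=2  ○○○○○○
○○○○○○
○○○○○○
○○○○○○
○○○●○○
○○<●○○
○○○○○○
○○○○○○
○○○○○○
k=3  ○○○○○○
○○○○○○
○○○○○○
○○○○○○
○○^●○○
○○●●○○
○○○○○○
○○○○○○
○○○○○○
k=4  ○○○○○○
○○○○○○
○○○○○○
○○○○○○
○○●>○○
○○●●○○
○○○○○○
○○○○○○
○○○○○○
k=5  ○○○○○○
○○○○○○
○○○○○○
○○○^○○
○○●○○○
○○●●○○
○○○○○○
○○○○○○
○○○○○○
k=6  ○○○○○○
○○○○○○
○○○○○○
○○○●>○
○○●○○○
○○●●○○
○○○○○○
○○○○○○
○○○○○○
k=7  ○○○○○○
○○○○○○
○○○○○○
○○○●●○
○○●○v○
○○●●○○
○○○○○○
○○○○○○
○○○○○○
k=8  ○○○○○○
○○○○○○
○○○○○○
○○○●●○
○○●<●○
○○●●○○
○○○○○○
○○○○○○
○○○○○○
k=9  ○○○○○○
○○○○○○
○○○○○○
○○○^●○
○○●●●○
○○●●○○
○○○○○○
○○○○○○
○○○○○○
k=10  ○○○○○○
○○○○○○
○○○○○○
○○<○●○
○○●●●○
○○●●○○
○○○○○○
○○○○○○
○○○○○○
k=11  ○○○○○○
○○○○○○
○○^○○○
○○●○●○
○○●●●○
○○●●○○
○○○○○○
○○○○○○
○○○○○○
k=12  ○○○○○○
○○○○○○
○○●>○○
○○●○●○
○○●●●○
○○●●○○
○○○○○○
○○○○○○
○○○○○○
k=13  ○○○○○○
○○○○○○
○○●●○○
○○●v●○
○○●●●○
○○●●○○
○○○○○○
○○○○○○
○○○○○○
k=14  ○○○○○○
○○○○○○
○○●●○○
○○<●●○
○○●●●○
○○●●○○
○○○○○○
○○○○○○
○○○○○○
k=15  ○○○○○○
○○○○○○
○○●●○○
○○○●●○
○○v●●○
○○●●○○
○○○○○○
○○○○○○
○○○○○○
k=16  ○○○○○○
○○○○○○
○○●●○○
○○○●●○
○○○>●○
○○●●○○
○○○○○○
○○○○○○
○○○○○○
k=17  ○○○○○○
○○○○○○
○○●●○○
○○○^●○
○○○○●○
○○●●○○
○○○○○○
○○○○○○
○○○○○○
k=18  ○○○○○○
○○○○○○
○○●●○○
○○<○●○
○○○○●○
○○●●○○
○○○○○○
○○○○○○
○○○○○○
k=19  ○○○○○○
○○○○○○
○○^●○○
○○●○●○
○○○○●○
○○●●○○
○○○○○○
○○○○○○
○○○○○○
k=20  ○○○○○○
○○○○○○
○<○●○○
○○●○●○
○○○○●○
○○●●○○
○○○○○○
○○○○○○
○○○○○○
k=21  ○○○○○○
○^○○○○
○●○●○○
○○●○●○
○○○○●○
○○●●○○
○○○○○○
○○○○○○
○○○○○○
k=22  ○○○○○○
○●>○○○
○●○●○○
○○●○●○
○○○○●○
○○●●○○
○○○○○○
○○○○○○
○○○○○○
k=23  ○○○○○○
○●●○○○
○●v●○○
○○●○●○
○○○○●○
○○●●○○
○○○○○○
○○○○○○
○○○○○○
k=24  ○○○○○○
○●●○○○
○<●●○○
○○●○●○
○○○○●○
○○●●○○
○○○○○○
○○○○○○
○○○○○○
k=25  ○○○○○○
○●●○○○
○○●●○○
○v●○●○
○○○○●○
○○●●○○
○○○○○○
○○○○○○
○○○○○○
k=26  ○○○○○○
○●●○○○
○○●●○○
<●●○●○
○○○○●○
○○●●○○
○○○○○○
○○○○○○
○○○○○○
k=27  ○○○○○○
○●●○○○
^○●●○○
●●●○●○
○○○○●○
○○●●○○
○○○○○○
○○○○○○
○○○○○○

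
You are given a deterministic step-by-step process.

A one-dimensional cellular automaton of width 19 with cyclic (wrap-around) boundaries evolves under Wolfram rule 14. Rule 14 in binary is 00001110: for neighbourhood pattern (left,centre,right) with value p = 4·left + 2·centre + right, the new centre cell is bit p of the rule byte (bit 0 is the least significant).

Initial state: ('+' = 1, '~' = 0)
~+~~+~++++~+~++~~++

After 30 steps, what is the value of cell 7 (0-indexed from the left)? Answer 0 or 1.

t=0: ~+~~+~++++~+~++~~++
t=1: ~+~++~+~~~~+~+~~++~
t=2: ++~+~~+~~~++~+~++~~
t=3: +~~+~++~~++~~+~+~~+
t=4: ~~++~+~~++~~++~+~++
t=5: ~++~~+~++~~++~~+~+~
t=6: ++~~++~+~~++~~++~+~
t=7: +~~++~~+~++~~++~~+~
t=8: +~++~~++~+~~++~~++~
t=9: +~+~~++~~+~++~~++~~
t=10: +~+~++~~++~+~~++~~+
t=11: ~~+~+~~++~~+~++~~++
t=12: ~++~+~++~~++~+~~++~
t=13: ++~~+~+~~++~~+~++~~
t=14: +~~++~+~++~~++~+~~+
t=15: ~~++~~+~+~~++~~+~++
t=16: ~++~~++~+~++~~++~+~
t=17: ++~~++~~+~+~~++~~+~
t=18: +~~++~~++~+~++~~++~
t=19: +~++~~++~~+~+~~++~~
t=20: +~+~~++~~++~+~++~~+
t=21: ~~+~++~~++~~+~+~~++
t=22: ~++~+~~++~~++~+~++~
t=23: ++~~+~++~~++~~+~+~~
t=24: +~~++~+~~++~~++~+~+
t=25: ~~++~~+~++~~++~~+~+
t=26: ~++~~++~+~~++~~++~+
t=27: ~+~~++~~+~++~~++~~+
t=28: ~+~++~~++~+~~++~~++
t=29: ~+~+~~++~~+~++~~++~
t=30: ++~+~++~~++~+~~++~~

0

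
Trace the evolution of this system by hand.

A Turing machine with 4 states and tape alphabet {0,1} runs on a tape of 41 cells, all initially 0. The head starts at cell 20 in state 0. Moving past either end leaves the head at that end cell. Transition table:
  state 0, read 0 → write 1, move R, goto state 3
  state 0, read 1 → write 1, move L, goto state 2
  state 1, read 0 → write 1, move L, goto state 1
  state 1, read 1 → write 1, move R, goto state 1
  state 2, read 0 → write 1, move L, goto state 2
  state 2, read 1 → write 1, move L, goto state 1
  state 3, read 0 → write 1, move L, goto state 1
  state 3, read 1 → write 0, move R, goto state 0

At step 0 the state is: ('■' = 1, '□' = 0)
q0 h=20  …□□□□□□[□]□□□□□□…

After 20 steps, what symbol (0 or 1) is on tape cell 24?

k=0  q0 h=20  …□□□□□□[□]□□□□□□…
k=1  q3 h=21  …□□□□□■[□]□□□□□□…
k=2  q1 h=20  …□□□□□□[■]■□□□□□…
k=3  q1 h=21  …□□□□□■[■]□□□□□□…
k=4  q1 h=22  …□□□□■■[□]□□□□□□…
k=5  q1 h=21  …□□□□□■[■]■□□□□□…
k=6  q1 h=22  …□□□□■■[■]□□□□□□…
k=7  q1 h=23  …□□□■■■[□]□□□□□□…
k=8  q1 h=22  …□□□□■■[■]■□□□□□…
k=9  q1 h=23  …□□□■■■[■]□□□□□□…
k=10  q1 h=24  …□□■■■■[□]□□□□□□…
k=11  q1 h=23  …□□□■■■[■]■□□□□□…
k=12  q1 h=24  …□□■■■■[■]□□□□□□…
k=13  q1 h=25  …□■■■■■[□]□□□□□□…
k=14  q1 h=24  …□□■■■■[■]■□□□□□…
k=15  q1 h=25  …□■■■■■[■]□□□□□□…
k=16  q1 h=26  …■■■■■■[□]□□□□□□…
k=17  q1 h=25  …□■■■■■[■]■□□□□□…
k=18  q1 h=26  …■■■■■■[■]□□□□□□…
k=19  q1 h=27  …■■■■■■[□]□□□□□□…
k=20  q1 h=26  …■■■■■■[■]■□□□□□…

1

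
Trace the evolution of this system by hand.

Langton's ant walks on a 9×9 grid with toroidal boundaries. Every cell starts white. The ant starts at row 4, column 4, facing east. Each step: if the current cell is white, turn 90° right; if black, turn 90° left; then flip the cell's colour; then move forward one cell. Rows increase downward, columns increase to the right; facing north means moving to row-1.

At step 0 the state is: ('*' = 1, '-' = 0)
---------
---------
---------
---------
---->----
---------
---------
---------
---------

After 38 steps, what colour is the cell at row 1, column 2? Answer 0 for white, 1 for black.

1

k=0  ---------
---------
---------
---------
---->----
---------
---------
---------
---------
k=1  ---------
---------
---------
---------
----*----
----v----
---------
---------
---------
k=2  ---------
---------
---------
---------
----*----
---<*----
---------
---------
---------
k=3  ---------
---------
---------
---------
---^*----
---**----
---------
---------
---------
k=4  ---------
---------
---------
---------
---*>----
---**----
---------
---------
---------
k=5  ---------
---------
---------
----^----
---*-----
---**----
---------
---------
---------
k=6  ---------
---------
---------
----*>---
---*-----
---**----
---------
---------
---------
k=7  ---------
---------
---------
----**---
---*-v---
---**----
---------
---------
---------
k=8  ---------
---------
---------
----**---
---*<*---
---**----
---------
---------
---------
k=9  ---------
---------
---------
----^*---
---***---
---**----
---------
---------
---------
k=10  ---------
---------
---------
---<-*---
---***---
---**----
---------
---------
---------
k=11  ---------
---------
---^-----
---*-*---
---***---
---**----
---------
---------
---------
k=12  ---------
---------
---*>----
---*-*---
---***---
---**----
---------
---------
---------
k=13  ---------
---------
---**----
---*v*---
---***---
---**----
---------
---------
---------
k=14  ---------
---------
---**----
---<**---
---***---
---**----
---------
---------
---------
k=15  ---------
---------
---**----
----**---
---v**---
---**----
---------
---------
---------
k=16  ---------
---------
---**----
----**---
---->*---
---**----
---------
---------
---------
k=17  ---------
---------
---**----
----^*---
-----*---
---**----
---------
---------
---------
k=18  ---------
---------
---**----
---<-*---
-----*---
---**----
---------
---------
---------
k=19  ---------
---------
---^*----
---*-*---
-----*---
---**----
---------
---------
---------
k=20  ---------
---------
--<-*----
---*-*---
-----*---
---**----
---------
---------
---------
k=21  ---------
--^------
--*-*----
---*-*---
-----*---
---**----
---------
---------
---------
k=22  ---------
--*>-----
--*-*----
---*-*---
-----*---
---**----
---------
---------
---------
k=23  ---------
--**-----
--*v*----
---*-*---
-----*---
---**----
---------
---------
---------
k=24  ---------
--**-----
--<**----
---*-*---
-----*---
---**----
---------
---------
---------
k=25  ---------
--**-----
---**----
--v*-*---
-----*---
---**----
---------
---------
---------
k=26  ---------
--**-----
---**----
-<**-*---
-----*---
---**----
---------
---------
---------
k=27  ---------
--**-----
-^-**----
-***-*---
-----*---
---**----
---------
---------
---------
k=28  ---------
--**-----
-*>**----
-***-*---
-----*---
---**----
---------
---------
---------
k=29  ---------
--**-----
-****----
-*v*-*---
-----*---
---**----
---------
---------
---------
k=30  ---------
--**-----
-****----
-*->-*---
-----*---
---**----
---------
---------
---------
k=31  ---------
--**-----
-**^*----
-*---*---
-----*---
---**----
---------
---------
---------
k=32  ---------
--**-----
-*<-*----
-*---*---
-----*---
---**----
---------
---------
---------
k=33  ---------
--**-----
-*--*----
-*v--*---
-----*---
---**----
---------
---------
---------
k=34  ---------
--**-----
-*--*----
-<*--*---
-----*---
---**----
---------
---------
---------
k=35  ---------
--**-----
-*--*----
--*--*---
-v---*---
---**----
---------
---------
---------
k=36  ---------
--**-----
-*--*----
--*--*---
<*---*---
---**----
---------
---------
---------
k=37  ---------
--**-----
-*--*----
^-*--*---
**---*---
---**----
---------
---------
---------
k=38  ---------
--**-----
-*--*----
*>*--*---
**---*---
---**----
---------
---------
---------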